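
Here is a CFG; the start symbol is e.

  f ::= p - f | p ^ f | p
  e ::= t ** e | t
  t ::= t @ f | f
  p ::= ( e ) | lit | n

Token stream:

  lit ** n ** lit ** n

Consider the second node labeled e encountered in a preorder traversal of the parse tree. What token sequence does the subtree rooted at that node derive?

[e [t [f [p lit]]] ** [e [t [f [p n]]] ** [e [t [f [p lit]]] ** [e [t [f [p n]]]]]]]

n ** lit ** n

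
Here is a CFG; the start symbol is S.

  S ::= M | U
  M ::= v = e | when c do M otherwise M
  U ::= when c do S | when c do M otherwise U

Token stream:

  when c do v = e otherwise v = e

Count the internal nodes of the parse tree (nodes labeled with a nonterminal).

4

[S [M when c do [M v = e] otherwise [M v = e]]]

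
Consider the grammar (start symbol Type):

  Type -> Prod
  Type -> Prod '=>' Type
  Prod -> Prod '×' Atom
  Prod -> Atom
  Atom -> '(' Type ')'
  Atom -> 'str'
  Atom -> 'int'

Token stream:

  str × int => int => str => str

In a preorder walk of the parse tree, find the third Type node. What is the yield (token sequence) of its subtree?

[Type [Prod [Prod [Atom str]] × [Atom int]] => [Type [Prod [Atom int]] => [Type [Prod [Atom str]] => [Type [Prod [Atom str]]]]]]

str => str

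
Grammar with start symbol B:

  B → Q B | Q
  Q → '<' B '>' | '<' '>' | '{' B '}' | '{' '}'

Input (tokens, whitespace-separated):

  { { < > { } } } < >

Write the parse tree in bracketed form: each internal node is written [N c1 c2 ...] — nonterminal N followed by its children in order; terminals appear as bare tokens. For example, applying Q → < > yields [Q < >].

[B [Q { [B [Q { [B [Q < >] [B [Q { }]]] }]] }] [B [Q < >]]]

B
Q B
{ B } B
{ Q } B
{ { B } } B
{ { Q B } } B
{ { < > B } } B
{ { < > Q } } B
{ { < > { } } } B
{ { < > { } } } Q
{ { < > { } } } < >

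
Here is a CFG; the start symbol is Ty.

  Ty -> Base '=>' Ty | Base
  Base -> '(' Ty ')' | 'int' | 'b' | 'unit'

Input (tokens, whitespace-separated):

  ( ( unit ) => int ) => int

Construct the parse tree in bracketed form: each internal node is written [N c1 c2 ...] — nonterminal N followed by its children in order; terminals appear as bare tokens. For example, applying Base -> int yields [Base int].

Ty
Base => Ty
( Ty ) => Ty
( Base => Ty ) => Ty
( ( Ty ) => Ty ) => Ty
( ( Base ) => Ty ) => Ty
( ( unit ) => Ty ) => Ty
( ( unit ) => Base ) => Ty
( ( unit ) => int ) => Ty
( ( unit ) => int ) => Base
( ( unit ) => int ) => int

[Ty [Base ( [Ty [Base ( [Ty [Base unit]] )] => [Ty [Base int]]] )] => [Ty [Base int]]]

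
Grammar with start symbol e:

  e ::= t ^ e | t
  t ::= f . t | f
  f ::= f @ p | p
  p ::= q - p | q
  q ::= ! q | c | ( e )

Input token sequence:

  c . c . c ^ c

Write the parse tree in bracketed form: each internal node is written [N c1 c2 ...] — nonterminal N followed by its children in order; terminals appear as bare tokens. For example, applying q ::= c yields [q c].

[e [t [f [p [q c]]] . [t [f [p [q c]]] . [t [f [p [q c]]]]]] ^ [e [t [f [p [q c]]]]]]

e
t ^ e
f . t ^ e
p . t ^ e
q . t ^ e
c . t ^ e
c . f . t ^ e
c . p . t ^ e
c . q . t ^ e
c . c . t ^ e
c . c . f ^ e
c . c . p ^ e
c . c . q ^ e
c . c . c ^ e
c . c . c ^ t
c . c . c ^ f
c . c . c ^ p
c . c . c ^ q
c . c . c ^ c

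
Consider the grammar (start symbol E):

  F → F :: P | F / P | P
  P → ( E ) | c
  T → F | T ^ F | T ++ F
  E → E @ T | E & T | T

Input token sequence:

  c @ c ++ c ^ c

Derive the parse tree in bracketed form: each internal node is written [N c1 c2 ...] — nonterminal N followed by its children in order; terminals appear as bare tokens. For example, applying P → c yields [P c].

[E [E [T [F [P c]]]] @ [T [T [T [F [P c]]] ++ [F [P c]]] ^ [F [P c]]]]

E
E @ T
T @ T
F @ T
P @ T
c @ T
c @ T ^ F
c @ T ++ F ^ F
c @ F ++ F ^ F
c @ P ++ F ^ F
c @ c ++ F ^ F
c @ c ++ P ^ F
c @ c ++ c ^ F
c @ c ++ c ^ P
c @ c ++ c ^ c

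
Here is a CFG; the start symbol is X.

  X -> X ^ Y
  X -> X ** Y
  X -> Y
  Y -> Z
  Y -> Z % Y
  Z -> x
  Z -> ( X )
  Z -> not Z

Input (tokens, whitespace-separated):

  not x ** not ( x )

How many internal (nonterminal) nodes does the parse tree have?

11

[X [X [Y [Z not [Z x]]]] ** [Y [Z not [Z ( [X [Y [Z x]]] )]]]]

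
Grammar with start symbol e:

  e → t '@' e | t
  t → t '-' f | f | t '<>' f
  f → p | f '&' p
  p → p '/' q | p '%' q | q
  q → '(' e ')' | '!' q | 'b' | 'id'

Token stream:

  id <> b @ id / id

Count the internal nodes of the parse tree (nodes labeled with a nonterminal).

16

[e [t [t [f [p [q id]]]] <> [f [p [q b]]]] @ [e [t [f [p [p [q id]] / [q id]]]]]]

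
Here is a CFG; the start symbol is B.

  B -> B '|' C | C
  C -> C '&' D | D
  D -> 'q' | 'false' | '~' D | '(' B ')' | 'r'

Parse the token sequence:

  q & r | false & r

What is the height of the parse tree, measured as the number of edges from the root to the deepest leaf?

5

[B [B [C [C [D q]] & [D r]]] | [C [C [D false]] & [D r]]]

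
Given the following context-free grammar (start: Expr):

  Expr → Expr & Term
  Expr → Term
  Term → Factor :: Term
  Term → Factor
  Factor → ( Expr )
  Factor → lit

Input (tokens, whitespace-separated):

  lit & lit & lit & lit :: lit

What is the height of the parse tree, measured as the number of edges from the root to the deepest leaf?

6

[Expr [Expr [Expr [Expr [Term [Factor lit]]] & [Term [Factor lit]]] & [Term [Factor lit]]] & [Term [Factor lit] :: [Term [Factor lit]]]]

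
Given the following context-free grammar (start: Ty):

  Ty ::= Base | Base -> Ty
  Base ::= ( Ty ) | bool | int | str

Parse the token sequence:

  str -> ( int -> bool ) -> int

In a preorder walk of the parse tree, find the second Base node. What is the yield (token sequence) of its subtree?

( int -> bool )

[Ty [Base str] -> [Ty [Base ( [Ty [Base int] -> [Ty [Base bool]]] )] -> [Ty [Base int]]]]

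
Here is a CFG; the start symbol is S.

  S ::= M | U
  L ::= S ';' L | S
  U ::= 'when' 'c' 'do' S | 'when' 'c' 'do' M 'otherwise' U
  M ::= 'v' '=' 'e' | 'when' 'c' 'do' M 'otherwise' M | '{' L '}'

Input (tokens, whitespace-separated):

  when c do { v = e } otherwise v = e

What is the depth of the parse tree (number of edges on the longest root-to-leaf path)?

[S [M when c do [M { [L [S [M v = e]]] }] otherwise [M v = e]]]

6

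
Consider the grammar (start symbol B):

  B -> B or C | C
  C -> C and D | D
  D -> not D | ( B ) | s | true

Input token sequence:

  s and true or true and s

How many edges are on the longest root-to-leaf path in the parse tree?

[B [B [C [C [D s]] and [D true]]] or [C [C [D true]] and [D s]]]

5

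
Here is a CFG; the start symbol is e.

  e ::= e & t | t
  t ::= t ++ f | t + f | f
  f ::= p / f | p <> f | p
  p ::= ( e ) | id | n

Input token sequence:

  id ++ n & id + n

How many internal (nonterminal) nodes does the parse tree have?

[e [e [t [t [f [p id]]] ++ [f [p n]]]] & [t [t [f [p id]]] + [f [p n]]]]

14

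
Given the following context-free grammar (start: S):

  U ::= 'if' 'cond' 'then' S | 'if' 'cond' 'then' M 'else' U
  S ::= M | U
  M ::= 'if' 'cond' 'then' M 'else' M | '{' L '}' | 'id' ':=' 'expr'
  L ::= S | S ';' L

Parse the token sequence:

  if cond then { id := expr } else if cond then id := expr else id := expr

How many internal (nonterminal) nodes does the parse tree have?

9

[S [M if cond then [M { [L [S [M id := expr]]] }] else [M if cond then [M id := expr] else [M id := expr]]]]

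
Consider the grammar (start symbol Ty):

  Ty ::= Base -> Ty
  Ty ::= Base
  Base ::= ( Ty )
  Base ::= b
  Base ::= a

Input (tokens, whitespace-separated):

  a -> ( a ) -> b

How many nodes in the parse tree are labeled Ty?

[Ty [Base a] -> [Ty [Base ( [Ty [Base a]] )] -> [Ty [Base b]]]]

4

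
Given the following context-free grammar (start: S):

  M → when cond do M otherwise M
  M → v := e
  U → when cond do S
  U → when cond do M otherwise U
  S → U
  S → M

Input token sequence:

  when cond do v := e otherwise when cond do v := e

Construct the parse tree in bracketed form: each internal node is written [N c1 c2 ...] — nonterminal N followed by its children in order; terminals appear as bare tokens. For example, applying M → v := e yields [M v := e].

[S [U when cond do [M v := e] otherwise [U when cond do [S [M v := e]]]]]

S
U
when cond do M otherwise U
when cond do v := e otherwise U
when cond do v := e otherwise when cond do S
when cond do v := e otherwise when cond do M
when cond do v := e otherwise when cond do v := e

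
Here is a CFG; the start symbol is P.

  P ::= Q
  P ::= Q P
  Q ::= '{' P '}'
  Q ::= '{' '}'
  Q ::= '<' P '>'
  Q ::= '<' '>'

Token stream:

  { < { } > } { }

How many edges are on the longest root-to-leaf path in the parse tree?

[P [Q { [P [Q < [P [Q { }]] >]] }] [P [Q { }]]]

6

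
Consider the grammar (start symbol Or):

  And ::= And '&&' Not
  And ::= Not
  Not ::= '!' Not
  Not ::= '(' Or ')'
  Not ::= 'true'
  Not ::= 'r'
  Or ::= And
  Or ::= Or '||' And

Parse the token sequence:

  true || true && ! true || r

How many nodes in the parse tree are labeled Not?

[Or [Or [Or [And [Not true]]] || [And [And [Not true]] && [Not ! [Not true]]]] || [And [Not r]]]

5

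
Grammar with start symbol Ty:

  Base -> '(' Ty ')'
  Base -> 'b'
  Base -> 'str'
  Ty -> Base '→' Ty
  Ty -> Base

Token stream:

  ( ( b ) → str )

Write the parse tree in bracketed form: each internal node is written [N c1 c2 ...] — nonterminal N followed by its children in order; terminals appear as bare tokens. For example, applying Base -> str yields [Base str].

[Ty [Base ( [Ty [Base ( [Ty [Base b]] )] → [Ty [Base str]]] )]]

Ty
Base
( Ty )
( Base → Ty )
( ( Ty ) → Ty )
( ( Base ) → Ty )
( ( b ) → Ty )
( ( b ) → Base )
( ( b ) → str )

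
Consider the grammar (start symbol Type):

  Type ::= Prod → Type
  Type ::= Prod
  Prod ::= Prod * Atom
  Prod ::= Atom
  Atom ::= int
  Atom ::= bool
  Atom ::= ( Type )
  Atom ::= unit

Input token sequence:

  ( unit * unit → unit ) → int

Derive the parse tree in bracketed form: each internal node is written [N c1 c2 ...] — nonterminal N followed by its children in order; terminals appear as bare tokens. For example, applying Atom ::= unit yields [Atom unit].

[Type [Prod [Atom ( [Type [Prod [Prod [Atom unit]] * [Atom unit]] → [Type [Prod [Atom unit]]]] )]] → [Type [Prod [Atom int]]]]

Type
Prod → Type
Atom → Type
( Type ) → Type
( Prod → Type ) → Type
( Prod * Atom → Type ) → Type
( Atom * Atom → Type ) → Type
( unit * Atom → Type ) → Type
( unit * unit → Type ) → Type
( unit * unit → Prod ) → Type
( unit * unit → Atom ) → Type
( unit * unit → unit ) → Type
( unit * unit → unit ) → Prod
( unit * unit → unit ) → Atom
( unit * unit → unit ) → int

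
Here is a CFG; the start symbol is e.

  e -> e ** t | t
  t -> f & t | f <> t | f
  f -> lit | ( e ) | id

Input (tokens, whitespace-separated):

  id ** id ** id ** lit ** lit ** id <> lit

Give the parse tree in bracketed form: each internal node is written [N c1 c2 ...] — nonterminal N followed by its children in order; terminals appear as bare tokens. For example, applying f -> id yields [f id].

[e [e [e [e [e [e [t [f id]]] ** [t [f id]]] ** [t [f id]]] ** [t [f lit]]] ** [t [f lit]]] ** [t [f id] <> [t [f lit]]]]

e
e ** t
e ** t ** t
e ** t ** t ** t
e ** t ** t ** t ** t
e ** t ** t ** t ** t ** t
t ** t ** t ** t ** t ** t
f ** t ** t ** t ** t ** t
id ** t ** t ** t ** t ** t
id ** f ** t ** t ** t ** t
id ** id ** t ** t ** t ** t
id ** id ** f ** t ** t ** t
id ** id ** id ** t ** t ** t
id ** id ** id ** f ** t ** t
id ** id ** id ** lit ** t ** t
id ** id ** id ** lit ** f ** t
id ** id ** id ** lit ** lit ** t
id ** id ** id ** lit ** lit ** f <> t
id ** id ** id ** lit ** lit ** id <> t
id ** id ** id ** lit ** lit ** id <> f
id ** id ** id ** lit ** lit ** id <> lit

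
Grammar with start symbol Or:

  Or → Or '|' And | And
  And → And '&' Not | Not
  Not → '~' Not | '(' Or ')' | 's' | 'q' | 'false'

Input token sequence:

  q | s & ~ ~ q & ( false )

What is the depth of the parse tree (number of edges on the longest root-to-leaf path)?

[Or [Or [And [Not q]]] | [And [And [And [Not s]] & [Not ~ [Not ~ [Not q]]]] & [Not ( [Or [And [Not false]]] )]]]

6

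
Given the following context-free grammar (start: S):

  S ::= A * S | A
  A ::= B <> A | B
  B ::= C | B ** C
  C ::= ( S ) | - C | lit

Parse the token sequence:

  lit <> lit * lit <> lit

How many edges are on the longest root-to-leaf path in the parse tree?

6

[S [A [B [C lit]] <> [A [B [C lit]]]] * [S [A [B [C lit]] <> [A [B [C lit]]]]]]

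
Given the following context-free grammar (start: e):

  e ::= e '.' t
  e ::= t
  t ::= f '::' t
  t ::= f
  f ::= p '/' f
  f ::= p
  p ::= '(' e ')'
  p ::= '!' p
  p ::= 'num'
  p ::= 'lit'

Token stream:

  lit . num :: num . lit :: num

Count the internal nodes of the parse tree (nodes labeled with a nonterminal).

18

[e [e [e [t [f [p lit]]]] . [t [f [p num]] :: [t [f [p num]]]]] . [t [f [p lit]] :: [t [f [p num]]]]]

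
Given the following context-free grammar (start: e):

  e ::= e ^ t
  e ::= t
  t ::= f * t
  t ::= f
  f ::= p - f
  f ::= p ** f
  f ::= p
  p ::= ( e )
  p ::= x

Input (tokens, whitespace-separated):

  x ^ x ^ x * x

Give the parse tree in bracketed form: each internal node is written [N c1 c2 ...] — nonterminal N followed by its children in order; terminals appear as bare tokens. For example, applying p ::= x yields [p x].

e
e ^ t
e ^ t ^ t
t ^ t ^ t
f ^ t ^ t
p ^ t ^ t
x ^ t ^ t
x ^ f ^ t
x ^ p ^ t
x ^ x ^ t
x ^ x ^ f * t
x ^ x ^ p * t
x ^ x ^ x * t
x ^ x ^ x * f
x ^ x ^ x * p
x ^ x ^ x * x

[e [e [e [t [f [p x]]]] ^ [t [f [p x]]]] ^ [t [f [p x]] * [t [f [p x]]]]]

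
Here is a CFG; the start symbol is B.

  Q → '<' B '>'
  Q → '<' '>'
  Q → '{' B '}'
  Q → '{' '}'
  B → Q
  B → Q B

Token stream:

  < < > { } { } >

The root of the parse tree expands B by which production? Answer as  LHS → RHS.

[B [Q < [B [Q < >] [B [Q { }] [B [Q { }]]]] >]]

B → Q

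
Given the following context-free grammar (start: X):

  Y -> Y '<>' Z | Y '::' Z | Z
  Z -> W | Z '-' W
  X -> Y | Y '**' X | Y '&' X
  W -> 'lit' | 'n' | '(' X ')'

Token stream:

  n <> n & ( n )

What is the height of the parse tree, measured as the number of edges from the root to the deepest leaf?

[X [Y [Y [Z [W n]]] <> [Z [W n]]] & [X [Y [Z [W ( [X [Y [Z [W n]]]] )]]]]]

9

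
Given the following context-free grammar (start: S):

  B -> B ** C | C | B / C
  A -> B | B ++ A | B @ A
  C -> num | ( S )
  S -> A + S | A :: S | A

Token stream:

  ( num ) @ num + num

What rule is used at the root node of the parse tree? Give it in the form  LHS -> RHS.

[S [A [B [C ( [S [A [B [C num]]]] )]] @ [A [B [C num]]]] + [S [A [B [C num]]]]]

S -> A + S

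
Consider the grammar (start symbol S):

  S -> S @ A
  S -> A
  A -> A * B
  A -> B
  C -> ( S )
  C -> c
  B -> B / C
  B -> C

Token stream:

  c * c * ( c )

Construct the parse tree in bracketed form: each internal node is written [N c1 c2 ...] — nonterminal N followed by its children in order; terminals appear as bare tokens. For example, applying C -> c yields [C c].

[S [A [A [A [B [C c]]] * [B [C c]]] * [B [C ( [S [A [B [C c]]]] )]]]]

S
A
A * B
A * B * B
B * B * B
C * B * B
c * B * B
c * C * B
c * c * B
c * c * C
c * c * ( S )
c * c * ( A )
c * c * ( B )
c * c * ( C )
c * c * ( c )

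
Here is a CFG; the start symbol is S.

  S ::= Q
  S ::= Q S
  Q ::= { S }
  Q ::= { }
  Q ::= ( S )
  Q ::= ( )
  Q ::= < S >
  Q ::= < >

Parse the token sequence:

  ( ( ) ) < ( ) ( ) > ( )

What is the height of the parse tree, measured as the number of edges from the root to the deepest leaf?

6

[S [Q ( [S [Q ( )]] )] [S [Q < [S [Q ( )] [S [Q ( )]]] >] [S [Q ( )]]]]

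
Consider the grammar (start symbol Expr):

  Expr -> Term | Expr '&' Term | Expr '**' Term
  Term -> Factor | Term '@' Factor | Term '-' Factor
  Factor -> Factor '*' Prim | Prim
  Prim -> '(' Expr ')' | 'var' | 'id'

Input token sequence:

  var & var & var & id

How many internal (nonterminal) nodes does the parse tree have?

16

[Expr [Expr [Expr [Expr [Term [Factor [Prim var]]]] & [Term [Factor [Prim var]]]] & [Term [Factor [Prim var]]]] & [Term [Factor [Prim id]]]]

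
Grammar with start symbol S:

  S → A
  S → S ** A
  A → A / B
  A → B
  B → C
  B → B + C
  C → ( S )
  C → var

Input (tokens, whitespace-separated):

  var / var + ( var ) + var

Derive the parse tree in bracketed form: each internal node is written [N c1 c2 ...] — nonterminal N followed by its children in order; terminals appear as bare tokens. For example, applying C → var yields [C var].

S
A
A / B
B / B
C / B
var / B
var / B + C
var / B + C + C
var / C + C + C
var / var + C + C
var / var + ( S ) + C
var / var + ( A ) + C
var / var + ( B ) + C
var / var + ( C ) + C
var / var + ( var ) + C
var / var + ( var ) + var

[S [A [A [B [C var]]] / [B [B [B [C var]] + [C ( [S [A [B [C var]]]] )]] + [C var]]]]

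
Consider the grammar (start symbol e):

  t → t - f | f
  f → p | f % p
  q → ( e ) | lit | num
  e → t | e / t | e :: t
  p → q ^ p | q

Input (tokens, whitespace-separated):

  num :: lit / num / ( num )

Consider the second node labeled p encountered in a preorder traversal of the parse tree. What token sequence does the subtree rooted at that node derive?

[e [e [e [e [t [f [p [q num]]]]] :: [t [f [p [q lit]]]]] / [t [f [p [q num]]]]] / [t [f [p [q ( [e [t [f [p [q num]]]]] )]]]]]

lit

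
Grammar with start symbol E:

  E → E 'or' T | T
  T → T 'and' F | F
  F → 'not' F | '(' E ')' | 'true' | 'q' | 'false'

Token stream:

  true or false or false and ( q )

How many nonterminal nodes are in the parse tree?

[E [E [E [T [F true]]] or [T [F false]]] or [T [T [F false]] and [F ( [E [T [F q]]] )]]]

14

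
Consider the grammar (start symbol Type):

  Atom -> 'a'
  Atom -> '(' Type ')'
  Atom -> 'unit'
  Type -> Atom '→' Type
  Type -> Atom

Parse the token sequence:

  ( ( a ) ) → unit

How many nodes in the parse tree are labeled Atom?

4

[Type [Atom ( [Type [Atom ( [Type [Atom a]] )]] )] → [Type [Atom unit]]]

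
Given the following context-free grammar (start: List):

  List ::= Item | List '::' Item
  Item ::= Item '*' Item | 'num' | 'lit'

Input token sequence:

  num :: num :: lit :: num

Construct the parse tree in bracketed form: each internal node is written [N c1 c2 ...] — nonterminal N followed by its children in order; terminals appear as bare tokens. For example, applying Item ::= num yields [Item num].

List
List :: Item
List :: Item :: Item
List :: Item :: Item :: Item
Item :: Item :: Item :: Item
num :: Item :: Item :: Item
num :: num :: Item :: Item
num :: num :: lit :: Item
num :: num :: lit :: num

[List [List [List [List [Item num]] :: [Item num]] :: [Item lit]] :: [Item num]]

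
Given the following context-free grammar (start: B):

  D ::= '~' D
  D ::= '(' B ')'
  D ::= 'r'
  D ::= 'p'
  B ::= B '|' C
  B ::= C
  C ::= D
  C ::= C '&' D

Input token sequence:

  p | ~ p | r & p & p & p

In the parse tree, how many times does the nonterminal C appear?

[B [B [B [C [D p]]] | [C [D ~ [D p]]]] | [C [C [C [C [D r]] & [D p]] & [D p]] & [D p]]]

6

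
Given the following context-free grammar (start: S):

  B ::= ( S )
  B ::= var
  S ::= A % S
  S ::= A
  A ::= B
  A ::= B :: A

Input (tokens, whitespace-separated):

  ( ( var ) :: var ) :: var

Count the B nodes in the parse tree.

5

[S [A [B ( [S [A [B ( [S [A [B var]]] )] :: [A [B var]]]] )] :: [A [B var]]]]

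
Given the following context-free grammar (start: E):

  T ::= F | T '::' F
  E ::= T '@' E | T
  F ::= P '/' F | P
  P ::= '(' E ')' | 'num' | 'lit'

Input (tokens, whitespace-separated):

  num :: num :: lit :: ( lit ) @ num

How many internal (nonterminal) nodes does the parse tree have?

21

[E [T [T [T [T [F [P num]]] :: [F [P num]]] :: [F [P lit]]] :: [F [P ( [E [T [F [P lit]]]] )]]] @ [E [T [F [P num]]]]]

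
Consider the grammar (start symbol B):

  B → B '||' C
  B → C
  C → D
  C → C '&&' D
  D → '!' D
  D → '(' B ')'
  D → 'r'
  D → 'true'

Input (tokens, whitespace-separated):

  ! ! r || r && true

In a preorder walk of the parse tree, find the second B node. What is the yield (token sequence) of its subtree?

[B [B [C [D ! [D ! [D r]]]]] || [C [C [D r]] && [D true]]]

! ! r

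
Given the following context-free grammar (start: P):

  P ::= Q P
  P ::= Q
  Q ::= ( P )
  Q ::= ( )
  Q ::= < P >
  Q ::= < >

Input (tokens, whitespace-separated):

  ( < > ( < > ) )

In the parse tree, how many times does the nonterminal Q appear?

[P [Q ( [P [Q < >] [P [Q ( [P [Q < >]] )]]] )]]

4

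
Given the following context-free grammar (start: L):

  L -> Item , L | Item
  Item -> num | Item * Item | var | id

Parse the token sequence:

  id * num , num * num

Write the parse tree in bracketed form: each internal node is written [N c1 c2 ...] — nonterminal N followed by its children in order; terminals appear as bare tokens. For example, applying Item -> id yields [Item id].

[L [Item [Item id] * [Item num]] , [L [Item [Item num] * [Item num]]]]

L
Item , L
Item * Item , L
id * Item , L
id * num , L
id * num , Item
id * num , Item * Item
id * num , num * Item
id * num , num * num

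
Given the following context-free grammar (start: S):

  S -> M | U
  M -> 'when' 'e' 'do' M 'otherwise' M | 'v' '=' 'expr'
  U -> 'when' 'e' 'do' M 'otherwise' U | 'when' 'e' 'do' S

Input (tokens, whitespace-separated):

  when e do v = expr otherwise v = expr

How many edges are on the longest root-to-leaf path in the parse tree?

3

[S [M when e do [M v = expr] otherwise [M v = expr]]]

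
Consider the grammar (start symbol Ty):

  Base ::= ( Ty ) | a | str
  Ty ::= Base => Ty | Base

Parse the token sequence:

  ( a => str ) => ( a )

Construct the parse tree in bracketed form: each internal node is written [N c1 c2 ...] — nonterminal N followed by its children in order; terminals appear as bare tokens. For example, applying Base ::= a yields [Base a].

[Ty [Base ( [Ty [Base a] => [Ty [Base str]]] )] => [Ty [Base ( [Ty [Base a]] )]]]

Ty
Base => Ty
( Ty ) => Ty
( Base => Ty ) => Ty
( a => Ty ) => Ty
( a => Base ) => Ty
( a => str ) => Ty
( a => str ) => Base
( a => str ) => ( Ty )
( a => str ) => ( Base )
( a => str ) => ( a )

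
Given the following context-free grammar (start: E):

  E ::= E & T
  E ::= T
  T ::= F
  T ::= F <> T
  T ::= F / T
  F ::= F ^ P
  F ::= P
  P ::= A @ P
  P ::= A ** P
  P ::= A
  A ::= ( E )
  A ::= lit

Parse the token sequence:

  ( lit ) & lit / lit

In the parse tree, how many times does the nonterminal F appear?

[E [E [T [F [P [A ( [E [T [F [P [A lit]]]]] )]]]]] & [T [F [P [A lit]]] / [T [F [P [A lit]]]]]]

4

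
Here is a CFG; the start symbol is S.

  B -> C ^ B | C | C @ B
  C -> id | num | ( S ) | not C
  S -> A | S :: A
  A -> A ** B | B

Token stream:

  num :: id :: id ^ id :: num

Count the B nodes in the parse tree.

5

[S [S [S [S [A [B [C num]]]] :: [A [B [C id]]]] :: [A [B [C id] ^ [B [C id]]]]] :: [A [B [C num]]]]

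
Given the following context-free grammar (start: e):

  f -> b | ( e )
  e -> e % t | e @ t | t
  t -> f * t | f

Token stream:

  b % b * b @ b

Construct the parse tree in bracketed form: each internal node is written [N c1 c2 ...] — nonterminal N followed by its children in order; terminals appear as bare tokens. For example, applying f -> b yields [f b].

[e [e [e [t [f b]]] % [t [f b] * [t [f b]]]] @ [t [f b]]]

e
e @ t
e % t @ t
t % t @ t
f % t @ t
b % t @ t
b % f * t @ t
b % b * t @ t
b % b * f @ t
b % b * b @ t
b % b * b @ f
b % b * b @ b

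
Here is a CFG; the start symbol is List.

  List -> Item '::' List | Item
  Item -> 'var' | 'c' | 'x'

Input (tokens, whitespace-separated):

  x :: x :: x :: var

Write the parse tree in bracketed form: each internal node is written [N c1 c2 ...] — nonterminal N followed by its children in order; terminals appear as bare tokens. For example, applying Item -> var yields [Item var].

List
Item :: List
x :: List
x :: Item :: List
x :: x :: List
x :: x :: Item :: List
x :: x :: x :: List
x :: x :: x :: Item
x :: x :: x :: var

[List [Item x] :: [List [Item x] :: [List [Item x] :: [List [Item var]]]]]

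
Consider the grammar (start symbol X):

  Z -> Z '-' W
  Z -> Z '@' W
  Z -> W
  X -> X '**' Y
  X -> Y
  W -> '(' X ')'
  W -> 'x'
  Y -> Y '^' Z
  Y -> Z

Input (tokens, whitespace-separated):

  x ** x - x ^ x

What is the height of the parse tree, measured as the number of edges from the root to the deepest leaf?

[X [X [Y [Z [W x]]]] ** [Y [Y [Z [Z [W x]] - [W x]]] ^ [Z [W x]]]]

6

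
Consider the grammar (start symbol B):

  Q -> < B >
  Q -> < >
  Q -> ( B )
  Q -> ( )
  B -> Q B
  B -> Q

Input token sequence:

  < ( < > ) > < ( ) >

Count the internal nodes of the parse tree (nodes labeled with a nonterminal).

[B [Q < [B [Q ( [B [Q < >]] )]] >] [B [Q < [B [Q ( )]] >]]]

10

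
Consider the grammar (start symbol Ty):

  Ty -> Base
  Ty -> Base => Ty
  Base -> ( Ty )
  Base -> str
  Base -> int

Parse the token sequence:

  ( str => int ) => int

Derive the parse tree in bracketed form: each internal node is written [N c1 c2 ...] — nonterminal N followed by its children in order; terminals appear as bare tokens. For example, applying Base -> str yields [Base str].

Ty
Base => Ty
( Ty ) => Ty
( Base => Ty ) => Ty
( str => Ty ) => Ty
( str => Base ) => Ty
( str => int ) => Ty
( str => int ) => Base
( str => int ) => int

[Ty [Base ( [Ty [Base str] => [Ty [Base int]]] )] => [Ty [Base int]]]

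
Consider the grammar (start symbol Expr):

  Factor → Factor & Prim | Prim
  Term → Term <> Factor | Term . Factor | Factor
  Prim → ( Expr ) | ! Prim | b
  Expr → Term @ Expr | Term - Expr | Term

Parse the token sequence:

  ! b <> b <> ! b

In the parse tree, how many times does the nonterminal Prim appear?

[Expr [Term [Term [Term [Factor [Prim ! [Prim b]]]] <> [Factor [Prim b]]] <> [Factor [Prim ! [Prim b]]]]]

5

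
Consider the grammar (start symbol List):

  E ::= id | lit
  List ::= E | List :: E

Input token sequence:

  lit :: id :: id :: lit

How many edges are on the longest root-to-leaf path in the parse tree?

[List [List [List [List [E lit]] :: [E id]] :: [E id]] :: [E lit]]

5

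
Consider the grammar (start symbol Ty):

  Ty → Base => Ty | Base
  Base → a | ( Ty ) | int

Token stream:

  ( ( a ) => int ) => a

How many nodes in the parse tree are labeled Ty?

[Ty [Base ( [Ty [Base ( [Ty [Base a]] )] => [Ty [Base int]]] )] => [Ty [Base a]]]

5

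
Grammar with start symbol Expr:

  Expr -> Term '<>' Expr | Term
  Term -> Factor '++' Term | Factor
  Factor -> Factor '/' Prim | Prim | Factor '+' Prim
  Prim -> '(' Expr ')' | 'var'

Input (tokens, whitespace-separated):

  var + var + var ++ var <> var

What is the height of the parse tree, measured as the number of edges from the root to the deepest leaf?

6

[Expr [Term [Factor [Factor [Factor [Prim var]] + [Prim var]] + [Prim var]] ++ [Term [Factor [Prim var]]]] <> [Expr [Term [Factor [Prim var]]]]]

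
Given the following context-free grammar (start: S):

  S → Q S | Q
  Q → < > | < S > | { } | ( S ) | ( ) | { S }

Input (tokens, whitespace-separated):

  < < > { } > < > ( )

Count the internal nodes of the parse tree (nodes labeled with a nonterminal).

10

[S [Q < [S [Q < >] [S [Q { }]]] >] [S [Q < >] [S [Q ( )]]]]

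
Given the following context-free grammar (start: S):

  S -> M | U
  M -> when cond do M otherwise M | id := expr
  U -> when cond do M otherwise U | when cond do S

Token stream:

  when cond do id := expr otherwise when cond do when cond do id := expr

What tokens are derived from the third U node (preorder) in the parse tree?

when cond do id := expr

[S [U when cond do [M id := expr] otherwise [U when cond do [S [U when cond do [S [M id := expr]]]]]]]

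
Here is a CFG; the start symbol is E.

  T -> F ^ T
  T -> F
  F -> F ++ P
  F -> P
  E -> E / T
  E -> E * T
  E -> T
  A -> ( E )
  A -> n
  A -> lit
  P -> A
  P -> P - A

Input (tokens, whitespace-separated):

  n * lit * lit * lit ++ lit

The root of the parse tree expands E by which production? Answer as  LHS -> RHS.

[E [E [E [E [T [F [P [A n]]]]] * [T [F [P [A lit]]]]] * [T [F [P [A lit]]]]] * [T [F [F [P [A lit]]] ++ [P [A lit]]]]]

E -> E * T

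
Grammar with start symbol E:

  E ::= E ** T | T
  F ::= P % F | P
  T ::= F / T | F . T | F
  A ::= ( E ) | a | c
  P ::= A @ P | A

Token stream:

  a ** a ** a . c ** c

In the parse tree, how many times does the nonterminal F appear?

5

[E [E [E [E [T [F [P [A a]]]]] ** [T [F [P [A a]]]]] ** [T [F [P [A a]]] . [T [F [P [A c]]]]]] ** [T [F [P [A c]]]]]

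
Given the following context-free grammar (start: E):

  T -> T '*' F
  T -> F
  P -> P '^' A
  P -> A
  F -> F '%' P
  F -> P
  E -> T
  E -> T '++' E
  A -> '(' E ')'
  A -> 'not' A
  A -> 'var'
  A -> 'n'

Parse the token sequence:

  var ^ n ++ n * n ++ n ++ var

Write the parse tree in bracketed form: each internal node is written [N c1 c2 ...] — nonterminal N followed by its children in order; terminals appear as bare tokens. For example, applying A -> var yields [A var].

[E [T [F [P [P [A var]] ^ [A n]]]] ++ [E [T [T [F [P [A n]]]] * [F [P [A n]]]] ++ [E [T [F [P [A n]]]] ++ [E [T [F [P [A var]]]]]]]]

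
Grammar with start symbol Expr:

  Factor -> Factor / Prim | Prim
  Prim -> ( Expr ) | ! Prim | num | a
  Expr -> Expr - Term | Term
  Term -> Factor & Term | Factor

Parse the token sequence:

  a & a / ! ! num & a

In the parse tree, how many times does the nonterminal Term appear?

3

[Expr [Term [Factor [Prim a]] & [Term [Factor [Factor [Prim a]] / [Prim ! [Prim ! [Prim num]]]] & [Term [Factor [Prim a]]]]]]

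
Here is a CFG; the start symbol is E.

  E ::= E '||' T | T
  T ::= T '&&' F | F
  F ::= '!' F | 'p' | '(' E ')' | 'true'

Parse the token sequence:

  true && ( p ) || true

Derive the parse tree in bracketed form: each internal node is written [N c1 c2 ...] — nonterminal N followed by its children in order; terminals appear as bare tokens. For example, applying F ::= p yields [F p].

[E [E [T [T [F true]] && [F ( [E [T [F p]]] )]]] || [T [F true]]]

E
E || T
T || T
T && F || T
F && F || T
true && F || T
true && ( E ) || T
true && ( T ) || T
true && ( F ) || T
true && ( p ) || T
true && ( p ) || F
true && ( p ) || true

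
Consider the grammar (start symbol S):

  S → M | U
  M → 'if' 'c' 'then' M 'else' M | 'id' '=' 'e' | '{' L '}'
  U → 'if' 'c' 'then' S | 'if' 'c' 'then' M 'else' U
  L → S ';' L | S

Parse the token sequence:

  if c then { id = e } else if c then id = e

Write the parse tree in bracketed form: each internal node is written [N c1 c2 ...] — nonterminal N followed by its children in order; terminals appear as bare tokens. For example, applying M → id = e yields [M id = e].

S
U
if c then M else U
if c then { L } else U
if c then { S } else U
if c then { M } else U
if c then { id = e } else U
if c then { id = e } else if c then S
if c then { id = e } else if c then M
if c then { id = e } else if c then id = e

[S [U if c then [M { [L [S [M id = e]]] }] else [U if c then [S [M id = e]]]]]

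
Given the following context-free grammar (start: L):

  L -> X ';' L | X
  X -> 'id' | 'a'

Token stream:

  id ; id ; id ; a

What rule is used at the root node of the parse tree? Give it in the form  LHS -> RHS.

L -> X ';' L

[L [X id] ; [L [X id] ; [L [X id] ; [L [X a]]]]]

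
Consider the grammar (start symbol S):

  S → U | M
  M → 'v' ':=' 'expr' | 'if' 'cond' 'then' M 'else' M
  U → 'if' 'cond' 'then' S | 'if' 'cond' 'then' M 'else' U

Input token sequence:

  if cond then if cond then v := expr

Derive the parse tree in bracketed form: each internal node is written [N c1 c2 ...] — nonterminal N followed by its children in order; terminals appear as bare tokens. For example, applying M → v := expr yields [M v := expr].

[S [U if cond then [S [U if cond then [S [M v := expr]]]]]]

S
U
if cond then S
if cond then U
if cond then if cond then S
if cond then if cond then M
if cond then if cond then v := expr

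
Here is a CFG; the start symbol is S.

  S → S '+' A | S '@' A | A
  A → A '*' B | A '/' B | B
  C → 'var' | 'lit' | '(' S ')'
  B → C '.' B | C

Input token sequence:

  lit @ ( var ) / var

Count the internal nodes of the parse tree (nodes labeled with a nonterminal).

15

[S [S [A [B [C lit]]]] @ [A [A [B [C ( [S [A [B [C var]]]] )]]] / [B [C var]]]]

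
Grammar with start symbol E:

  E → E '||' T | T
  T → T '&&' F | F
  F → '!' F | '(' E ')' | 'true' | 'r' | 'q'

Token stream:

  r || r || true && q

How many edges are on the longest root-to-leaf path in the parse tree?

[E [E [E [T [F r]]] || [T [F r]]] || [T [T [F true]] && [F q]]]

5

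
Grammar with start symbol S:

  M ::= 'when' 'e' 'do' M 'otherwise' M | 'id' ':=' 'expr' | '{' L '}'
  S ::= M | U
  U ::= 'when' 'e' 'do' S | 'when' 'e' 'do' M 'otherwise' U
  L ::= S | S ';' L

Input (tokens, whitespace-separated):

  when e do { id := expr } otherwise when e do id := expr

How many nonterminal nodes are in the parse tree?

[S [U when e do [M { [L [S [M id := expr]]] }] otherwise [U when e do [S [M id := expr]]]]]

9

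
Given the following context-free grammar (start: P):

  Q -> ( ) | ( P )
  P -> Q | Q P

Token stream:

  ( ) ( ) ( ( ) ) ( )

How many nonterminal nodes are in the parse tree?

10

[P [Q ( )] [P [Q ( )] [P [Q ( [P [Q ( )]] )] [P [Q ( )]]]]]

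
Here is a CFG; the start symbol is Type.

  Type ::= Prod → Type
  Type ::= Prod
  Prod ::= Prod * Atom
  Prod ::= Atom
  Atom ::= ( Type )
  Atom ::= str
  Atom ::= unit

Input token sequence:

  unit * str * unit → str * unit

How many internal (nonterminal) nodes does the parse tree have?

12

[Type [Prod [Prod [Prod [Atom unit]] * [Atom str]] * [Atom unit]] → [Type [Prod [Prod [Atom str]] * [Atom unit]]]]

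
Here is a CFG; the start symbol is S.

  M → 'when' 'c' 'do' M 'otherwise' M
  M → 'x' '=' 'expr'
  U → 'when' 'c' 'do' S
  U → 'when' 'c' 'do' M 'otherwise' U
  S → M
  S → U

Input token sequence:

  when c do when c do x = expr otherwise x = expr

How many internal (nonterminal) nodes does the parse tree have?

[S [U when c do [S [M when c do [M x = expr] otherwise [M x = expr]]]]]

6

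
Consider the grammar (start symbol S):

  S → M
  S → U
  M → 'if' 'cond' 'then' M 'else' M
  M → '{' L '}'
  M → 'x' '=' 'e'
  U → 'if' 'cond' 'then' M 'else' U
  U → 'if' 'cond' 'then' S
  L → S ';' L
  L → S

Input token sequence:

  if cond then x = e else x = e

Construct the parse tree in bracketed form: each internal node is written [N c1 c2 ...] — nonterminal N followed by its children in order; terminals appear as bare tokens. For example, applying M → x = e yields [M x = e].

[S [M if cond then [M x = e] else [M x = e]]]

S
M
if cond then M else M
if cond then x = e else M
if cond then x = e else x = e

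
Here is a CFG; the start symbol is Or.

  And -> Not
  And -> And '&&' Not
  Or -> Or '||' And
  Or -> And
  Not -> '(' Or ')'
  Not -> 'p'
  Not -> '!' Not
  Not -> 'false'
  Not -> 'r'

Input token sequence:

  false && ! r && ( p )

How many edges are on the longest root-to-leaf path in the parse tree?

6

[Or [And [And [And [Not false]] && [Not ! [Not r]]] && [Not ( [Or [And [Not p]]] )]]]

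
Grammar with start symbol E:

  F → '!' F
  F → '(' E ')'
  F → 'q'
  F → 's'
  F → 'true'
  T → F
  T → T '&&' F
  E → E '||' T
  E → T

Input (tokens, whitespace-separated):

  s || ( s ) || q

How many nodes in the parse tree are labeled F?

[E [E [E [T [F s]]] || [T [F ( [E [T [F s]]] )]]] || [T [F q]]]

4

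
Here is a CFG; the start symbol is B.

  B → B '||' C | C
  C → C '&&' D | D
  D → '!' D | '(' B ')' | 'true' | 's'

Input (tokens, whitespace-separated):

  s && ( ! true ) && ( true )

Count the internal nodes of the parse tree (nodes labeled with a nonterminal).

14

[B [C [C [C [D s]] && [D ( [B [C [D ! [D true]]]] )]] && [D ( [B [C [D true]]] )]]]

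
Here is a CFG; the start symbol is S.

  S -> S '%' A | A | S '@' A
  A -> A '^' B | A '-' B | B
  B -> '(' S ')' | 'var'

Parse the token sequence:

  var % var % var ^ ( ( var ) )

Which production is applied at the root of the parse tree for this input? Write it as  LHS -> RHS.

S -> S '%' A

[S [S [S [A [B var]]] % [A [B var]]] % [A [A [B var]] ^ [B ( [S [A [B ( [S [A [B var]]] )]]] )]]]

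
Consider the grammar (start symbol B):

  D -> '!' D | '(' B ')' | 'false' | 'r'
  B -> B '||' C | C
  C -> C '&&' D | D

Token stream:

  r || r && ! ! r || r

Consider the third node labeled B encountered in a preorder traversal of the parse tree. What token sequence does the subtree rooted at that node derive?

[B [B [B [C [D r]]] || [C [C [D r]] && [D ! [D ! [D r]]]]] || [C [D r]]]

r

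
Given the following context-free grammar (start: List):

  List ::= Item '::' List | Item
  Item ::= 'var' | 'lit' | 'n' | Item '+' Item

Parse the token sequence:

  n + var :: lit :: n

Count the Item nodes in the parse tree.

[List [Item [Item n] + [Item var]] :: [List [Item lit] :: [List [Item n]]]]

5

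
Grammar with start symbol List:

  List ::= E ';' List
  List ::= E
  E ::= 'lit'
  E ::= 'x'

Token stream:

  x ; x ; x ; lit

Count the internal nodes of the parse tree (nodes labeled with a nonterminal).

[List [E x] ; [List [E x] ; [List [E x] ; [List [E lit]]]]]

8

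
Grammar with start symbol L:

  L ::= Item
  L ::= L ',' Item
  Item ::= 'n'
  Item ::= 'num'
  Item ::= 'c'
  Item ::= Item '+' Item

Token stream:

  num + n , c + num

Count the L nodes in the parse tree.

2

[L [L [Item [Item num] + [Item n]]] , [Item [Item c] + [Item num]]]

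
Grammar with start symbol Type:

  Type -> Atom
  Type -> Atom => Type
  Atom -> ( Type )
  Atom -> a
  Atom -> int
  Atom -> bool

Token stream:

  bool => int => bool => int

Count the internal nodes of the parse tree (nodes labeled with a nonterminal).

8

[Type [Atom bool] => [Type [Atom int] => [Type [Atom bool] => [Type [Atom int]]]]]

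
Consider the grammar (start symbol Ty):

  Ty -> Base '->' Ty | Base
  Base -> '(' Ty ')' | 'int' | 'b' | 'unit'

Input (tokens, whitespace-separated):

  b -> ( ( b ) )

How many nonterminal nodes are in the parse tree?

[Ty [Base b] -> [Ty [Base ( [Ty [Base ( [Ty [Base b]] )]] )]]]

8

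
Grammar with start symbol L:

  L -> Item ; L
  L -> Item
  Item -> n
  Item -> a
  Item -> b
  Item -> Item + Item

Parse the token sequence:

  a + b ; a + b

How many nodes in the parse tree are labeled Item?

[L [Item [Item a] + [Item b]] ; [L [Item [Item a] + [Item b]]]]

6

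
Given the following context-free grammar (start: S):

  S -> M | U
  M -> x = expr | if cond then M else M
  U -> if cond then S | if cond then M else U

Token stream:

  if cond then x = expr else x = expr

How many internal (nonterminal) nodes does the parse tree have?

4

[S [M if cond then [M x = expr] else [M x = expr]]]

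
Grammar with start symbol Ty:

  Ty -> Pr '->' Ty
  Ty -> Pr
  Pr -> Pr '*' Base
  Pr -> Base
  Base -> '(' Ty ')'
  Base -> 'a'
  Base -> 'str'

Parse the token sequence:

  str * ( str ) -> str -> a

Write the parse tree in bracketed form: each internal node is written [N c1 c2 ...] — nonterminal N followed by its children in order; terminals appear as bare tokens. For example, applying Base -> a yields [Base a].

[Ty [Pr [Pr [Base str]] * [Base ( [Ty [Pr [Base str]]] )]] -> [Ty [Pr [Base str]] -> [Ty [Pr [Base a]]]]]

Ty
Pr -> Ty
Pr * Base -> Ty
Base * Base -> Ty
str * Base -> Ty
str * ( Ty ) -> Ty
str * ( Pr ) -> Ty
str * ( Base ) -> Ty
str * ( str ) -> Ty
str * ( str ) -> Pr -> Ty
str * ( str ) -> Base -> Ty
str * ( str ) -> str -> Ty
str * ( str ) -> str -> Pr
str * ( str ) -> str -> Base
str * ( str ) -> str -> a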